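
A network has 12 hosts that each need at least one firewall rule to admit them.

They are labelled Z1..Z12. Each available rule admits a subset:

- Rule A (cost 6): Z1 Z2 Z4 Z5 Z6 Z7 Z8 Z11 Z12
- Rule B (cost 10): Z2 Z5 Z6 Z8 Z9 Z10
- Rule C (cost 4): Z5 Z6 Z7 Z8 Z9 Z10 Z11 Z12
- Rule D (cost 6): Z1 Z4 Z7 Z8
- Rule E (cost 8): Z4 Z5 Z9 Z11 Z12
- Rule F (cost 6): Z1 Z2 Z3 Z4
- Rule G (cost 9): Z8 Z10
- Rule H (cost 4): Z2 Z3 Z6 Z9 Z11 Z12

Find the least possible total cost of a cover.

10

C, F together cover every host (C ∪ F = {Z1, Z2, Z3, Z4, Z5, Z6, Z7, Z8, Z9, Z10, Z11, Z12}); total cost 4 + 6 = 10.
No covering selection has total cost below 10.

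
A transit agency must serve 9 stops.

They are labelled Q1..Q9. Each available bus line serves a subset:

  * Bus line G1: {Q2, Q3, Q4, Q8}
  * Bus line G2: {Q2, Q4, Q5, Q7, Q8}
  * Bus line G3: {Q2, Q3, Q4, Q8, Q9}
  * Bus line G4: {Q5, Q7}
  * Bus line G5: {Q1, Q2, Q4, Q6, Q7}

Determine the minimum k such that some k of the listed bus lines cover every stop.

3

Take {G2, G3, G5}. Their union is {Q1, Q2, Q3, Q4, Q5, Q6, Q7, Q8, Q9}, which is all 9 stops.
Only G5 contains Q1, so G5 is forced; the remaining 4 stops need at least 2 more bus lines (each remaining bus line adds at most 3) — so at least 3 bus lines are needed, and 3 is optimal.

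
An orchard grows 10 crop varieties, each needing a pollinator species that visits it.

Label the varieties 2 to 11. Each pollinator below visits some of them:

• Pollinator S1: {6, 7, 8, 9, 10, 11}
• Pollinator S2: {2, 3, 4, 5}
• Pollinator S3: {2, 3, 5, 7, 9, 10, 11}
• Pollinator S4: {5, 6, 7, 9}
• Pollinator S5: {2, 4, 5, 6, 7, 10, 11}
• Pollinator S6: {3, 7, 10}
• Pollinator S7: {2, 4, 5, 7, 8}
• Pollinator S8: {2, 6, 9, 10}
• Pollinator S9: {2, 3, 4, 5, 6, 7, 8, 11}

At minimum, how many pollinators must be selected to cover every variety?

S1 and S9 together: S1 ∪ S9 = {2, 3, 4, 5, 6, 7, 8, 9, 10, 11} — every variety is covered.
No single pollinator has all 10 varieties (the largest, S9, has 8), so 2 is optimal.

2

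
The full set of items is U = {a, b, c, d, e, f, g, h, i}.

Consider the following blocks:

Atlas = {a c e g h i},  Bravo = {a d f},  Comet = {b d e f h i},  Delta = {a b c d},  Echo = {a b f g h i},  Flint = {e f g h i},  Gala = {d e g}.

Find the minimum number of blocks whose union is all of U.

Atlas and Comet together: Atlas ∪ Comet = {a, b, c, d, e, f, g, h, i} — every item is covered.
No single block has all 9 items (the largest, Atlas, has 6), so 2 is optimal.

2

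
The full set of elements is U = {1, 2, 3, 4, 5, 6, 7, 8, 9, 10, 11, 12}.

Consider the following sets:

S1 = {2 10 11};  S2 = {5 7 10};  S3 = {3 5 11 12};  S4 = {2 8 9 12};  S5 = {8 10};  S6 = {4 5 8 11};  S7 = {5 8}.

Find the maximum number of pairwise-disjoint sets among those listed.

S1, S7 are pairwise disjoint (S1={2,10,11}; S7={5,8}).
Every remaining set overlaps one of these, and no 3 of the listed sets are pairwise disjoint, so 2 is the maximum.

2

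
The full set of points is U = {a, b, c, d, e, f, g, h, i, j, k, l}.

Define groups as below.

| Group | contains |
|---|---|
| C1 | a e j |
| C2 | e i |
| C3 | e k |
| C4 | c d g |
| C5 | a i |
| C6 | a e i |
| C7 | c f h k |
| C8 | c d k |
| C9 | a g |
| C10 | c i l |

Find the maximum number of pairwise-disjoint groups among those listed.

C3, C4, C5 are pairwise disjoint (C3={e,k}; C4={c,d,g}; C5={a,i}).
Every remaining group overlaps one of these, and no 4 of the listed groups are pairwise disjoint, so 3 is the maximum.

3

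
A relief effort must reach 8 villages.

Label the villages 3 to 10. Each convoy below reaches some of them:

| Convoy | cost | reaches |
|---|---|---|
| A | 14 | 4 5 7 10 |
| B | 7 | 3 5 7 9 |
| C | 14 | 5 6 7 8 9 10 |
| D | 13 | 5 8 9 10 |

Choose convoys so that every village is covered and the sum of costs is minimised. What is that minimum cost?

35

A, B, C together cover every village (A ∪ B ∪ C = {3, 4, 5, 6, 7, 8, 9, 10}); total cost 14 + 7 + 14 = 35.
No covering selection has total cost below 35.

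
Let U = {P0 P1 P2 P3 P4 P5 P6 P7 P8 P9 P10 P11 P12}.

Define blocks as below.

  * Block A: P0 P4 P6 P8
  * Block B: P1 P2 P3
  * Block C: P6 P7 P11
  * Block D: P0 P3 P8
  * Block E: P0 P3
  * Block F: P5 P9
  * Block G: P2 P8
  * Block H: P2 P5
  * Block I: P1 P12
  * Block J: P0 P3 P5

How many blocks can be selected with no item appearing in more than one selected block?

5

C, E, F, G, I are pairwise disjoint (C={P6,P7,P11}; E={P0,P3}; F={P5,P9}; G={P2,P8}; I={P1,P12}).
Every remaining block overlaps one of these, and no 6 of the listed blocks are pairwise disjoint, so 5 is the maximum.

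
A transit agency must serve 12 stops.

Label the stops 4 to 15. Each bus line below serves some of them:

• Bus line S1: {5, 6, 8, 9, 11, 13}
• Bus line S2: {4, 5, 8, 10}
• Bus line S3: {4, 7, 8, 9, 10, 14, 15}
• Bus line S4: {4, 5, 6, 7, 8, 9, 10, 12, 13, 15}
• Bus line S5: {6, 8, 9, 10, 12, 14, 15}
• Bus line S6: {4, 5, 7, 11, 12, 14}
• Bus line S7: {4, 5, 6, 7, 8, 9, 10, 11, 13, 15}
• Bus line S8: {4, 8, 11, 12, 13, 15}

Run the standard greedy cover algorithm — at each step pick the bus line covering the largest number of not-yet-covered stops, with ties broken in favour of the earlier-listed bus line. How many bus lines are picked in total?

Greedy: pick S4 (covers 10 new) → pick S6 (covers 2 new). Total picks: 2.

2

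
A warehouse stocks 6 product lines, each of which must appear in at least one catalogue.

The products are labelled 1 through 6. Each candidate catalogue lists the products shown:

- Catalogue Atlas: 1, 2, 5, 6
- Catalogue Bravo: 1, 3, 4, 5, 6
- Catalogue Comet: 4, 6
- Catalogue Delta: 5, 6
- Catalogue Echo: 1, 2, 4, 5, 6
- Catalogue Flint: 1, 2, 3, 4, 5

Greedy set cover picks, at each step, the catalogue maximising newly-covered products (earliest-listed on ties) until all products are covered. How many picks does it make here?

2

Greedy: pick Bravo (covers 5 new) → pick Atlas (covers 1 new). Total picks: 2.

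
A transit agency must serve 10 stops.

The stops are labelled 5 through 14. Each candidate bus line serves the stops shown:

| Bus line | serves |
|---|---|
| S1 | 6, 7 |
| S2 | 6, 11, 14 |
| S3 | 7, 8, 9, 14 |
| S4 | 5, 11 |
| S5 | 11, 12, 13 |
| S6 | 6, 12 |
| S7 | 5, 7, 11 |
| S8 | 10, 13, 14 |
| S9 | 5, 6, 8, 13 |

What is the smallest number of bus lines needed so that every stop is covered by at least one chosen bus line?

4

S3 and S6 and S7 and S8 together: S3 ∪ S6 ∪ S7 ∪ S8 = {5, 6, 7, 8, 9, 10, 11, 12, 13, 14} — every stop is covered.
Only S8 contains 10, so S8 is forced; the remaining 7 stops need at least 3 more bus lines (each remaining bus line adds at most 3) — so at least 4 bus lines are needed, and 4 is optimal.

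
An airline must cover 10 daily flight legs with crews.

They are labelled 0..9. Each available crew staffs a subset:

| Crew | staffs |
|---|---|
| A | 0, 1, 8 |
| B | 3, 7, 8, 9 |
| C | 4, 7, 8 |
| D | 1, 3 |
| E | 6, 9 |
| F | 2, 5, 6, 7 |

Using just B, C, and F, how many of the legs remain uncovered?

Union of B, C, F = {2, 3, 4, 5, 6, 7, 8, 9}.
Not covered: 0, 1 — 2 legs.

2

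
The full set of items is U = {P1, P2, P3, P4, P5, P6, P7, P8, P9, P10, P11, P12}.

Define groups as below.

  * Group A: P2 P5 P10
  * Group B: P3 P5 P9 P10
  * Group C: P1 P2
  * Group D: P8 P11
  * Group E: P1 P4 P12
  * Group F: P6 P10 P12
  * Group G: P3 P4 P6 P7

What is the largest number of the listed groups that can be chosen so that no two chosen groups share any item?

3

C, D, F are pairwise disjoint (C={P1,P2}; D={P8,P11}; F={P6,P10,P12}).
Every remaining group overlaps one of these, and no 4 of the listed groups are pairwise disjoint, so 3 is the maximum.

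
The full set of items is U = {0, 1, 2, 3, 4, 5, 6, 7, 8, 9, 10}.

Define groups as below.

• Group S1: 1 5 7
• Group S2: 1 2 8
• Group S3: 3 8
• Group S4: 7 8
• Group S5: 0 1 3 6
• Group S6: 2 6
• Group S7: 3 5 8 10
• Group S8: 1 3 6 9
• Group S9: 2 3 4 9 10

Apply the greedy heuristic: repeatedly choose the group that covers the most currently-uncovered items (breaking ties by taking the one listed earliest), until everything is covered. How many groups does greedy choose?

4

Greedy: pick S9 (covers 5 new) → pick S1 (covers 3 new) → pick S5 (covers 2 new) → pick S2 (covers 1 new). Total picks: 4.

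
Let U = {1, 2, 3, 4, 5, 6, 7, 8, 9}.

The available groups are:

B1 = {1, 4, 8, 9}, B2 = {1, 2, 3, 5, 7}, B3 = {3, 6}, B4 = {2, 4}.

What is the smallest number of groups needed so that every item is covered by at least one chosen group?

B1, B2, and B3 cover everything between them: the union {1, 2, 3, 4, 5, 6, 7, 8, 9} is all of U.
Only B2 contains 5, so B2 is forced; the remaining 4 items need at least 2 more groups (each remaining group adds at most 3) — so at least 3 groups are needed, and 3 is optimal.

3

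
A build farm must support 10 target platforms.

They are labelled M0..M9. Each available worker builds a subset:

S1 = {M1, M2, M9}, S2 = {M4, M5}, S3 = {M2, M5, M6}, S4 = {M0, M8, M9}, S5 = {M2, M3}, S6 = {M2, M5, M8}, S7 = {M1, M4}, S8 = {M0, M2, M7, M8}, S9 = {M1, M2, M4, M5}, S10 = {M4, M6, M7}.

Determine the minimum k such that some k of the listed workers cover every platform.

Take {S4, S5, S9, S10}. Their union is {M0, M1, M2, M3, M4, M5, M6, M7, M8, M9}, which is all 10 platforms.
Only S5 contains M3, so S5 is forced; the remaining 8 platforms need at least 3 more workers (each remaining worker adds at most 3) — so at least 4 workers are needed, and 4 is optimal.

4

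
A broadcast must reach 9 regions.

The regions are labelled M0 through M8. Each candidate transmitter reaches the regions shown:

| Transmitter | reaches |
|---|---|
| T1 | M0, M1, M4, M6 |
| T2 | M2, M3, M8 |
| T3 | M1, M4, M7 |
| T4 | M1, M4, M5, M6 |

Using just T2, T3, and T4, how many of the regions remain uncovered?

Union of T2, T3, T4 = {M1, M2, M3, M4, M5, M6, M7, M8}.
Not covered: M0 — 1 region.

1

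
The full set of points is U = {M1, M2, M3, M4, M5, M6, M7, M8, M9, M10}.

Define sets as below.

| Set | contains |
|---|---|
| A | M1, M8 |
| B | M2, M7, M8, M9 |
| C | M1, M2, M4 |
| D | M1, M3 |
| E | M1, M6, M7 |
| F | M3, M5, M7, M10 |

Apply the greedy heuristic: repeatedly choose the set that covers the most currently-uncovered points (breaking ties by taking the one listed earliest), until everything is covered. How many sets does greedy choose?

4

Greedy: pick B (covers 4 new) → pick F (covers 3 new) → pick C (covers 2 new) → pick E (covers 1 new). Total picks: 4.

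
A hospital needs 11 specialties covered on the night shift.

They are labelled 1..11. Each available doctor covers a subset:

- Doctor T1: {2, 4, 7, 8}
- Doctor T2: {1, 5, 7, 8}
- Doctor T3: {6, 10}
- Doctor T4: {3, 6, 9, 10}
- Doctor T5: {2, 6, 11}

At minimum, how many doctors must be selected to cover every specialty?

Take {T1, T2, T4, T5}. Their union is {1, 2, 3, 4, 5, 6, 7, 8, 9, 10, 11}, which is all 11 specialties.
No 3 of the 5 doctors cover everything (all 10 combinations miss at least one specialty), so 4 is optimal.

4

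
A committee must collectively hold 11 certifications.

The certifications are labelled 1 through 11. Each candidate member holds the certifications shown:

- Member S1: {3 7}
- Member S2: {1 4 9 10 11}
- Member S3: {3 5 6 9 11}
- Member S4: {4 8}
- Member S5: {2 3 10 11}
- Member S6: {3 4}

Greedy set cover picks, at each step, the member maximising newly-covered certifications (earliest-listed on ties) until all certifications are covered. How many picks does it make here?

Greedy: pick S2 (covers 5 new) → pick S3 (covers 3 new) → pick S1 (covers 1 new) → pick S4 (covers 1 new) → pick S5 (covers 1 new). Total picks: 5.

5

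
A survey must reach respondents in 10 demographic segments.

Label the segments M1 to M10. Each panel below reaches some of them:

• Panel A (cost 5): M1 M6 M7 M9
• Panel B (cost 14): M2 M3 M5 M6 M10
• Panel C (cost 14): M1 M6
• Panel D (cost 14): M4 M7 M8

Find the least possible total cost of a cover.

33

A, B, D together cover every segment (A ∪ B ∪ D = {M1, M2, M3, M4, M5, M6, M7, M8, M9, M10}); total cost 5 + 14 + 14 = 33.
No covering selection has total cost below 33.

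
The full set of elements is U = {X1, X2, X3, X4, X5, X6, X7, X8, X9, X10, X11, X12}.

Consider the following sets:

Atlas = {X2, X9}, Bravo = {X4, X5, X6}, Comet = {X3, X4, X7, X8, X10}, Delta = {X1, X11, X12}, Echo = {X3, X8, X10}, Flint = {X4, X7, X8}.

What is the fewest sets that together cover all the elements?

4

Atlas, Bravo, Comet, and Delta cover everything between them: the union {X1, X2, X3, X4, X5, X6, X7, X8, X9, X10, X11, X12} is all of U.
Only Bravo contains X5, so Bravo is forced; the remaining 9 elements need at least 3 more sets (each remaining set adds at most 4) — so at least 4 sets are needed, and 4 is optimal.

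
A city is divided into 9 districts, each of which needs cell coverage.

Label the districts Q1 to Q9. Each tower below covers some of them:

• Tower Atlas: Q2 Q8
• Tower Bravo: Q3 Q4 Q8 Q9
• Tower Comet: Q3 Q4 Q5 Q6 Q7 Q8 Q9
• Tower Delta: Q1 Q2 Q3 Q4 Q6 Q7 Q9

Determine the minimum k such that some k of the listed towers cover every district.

2

Take {Comet, Delta}. Their union is {Q1, Q2, Q3, Q4, Q5, Q6, Q7, Q8, Q9}, which is all 9 districts.
No single tower has all 9 districts (the largest, Comet, has 7), so 2 is optimal.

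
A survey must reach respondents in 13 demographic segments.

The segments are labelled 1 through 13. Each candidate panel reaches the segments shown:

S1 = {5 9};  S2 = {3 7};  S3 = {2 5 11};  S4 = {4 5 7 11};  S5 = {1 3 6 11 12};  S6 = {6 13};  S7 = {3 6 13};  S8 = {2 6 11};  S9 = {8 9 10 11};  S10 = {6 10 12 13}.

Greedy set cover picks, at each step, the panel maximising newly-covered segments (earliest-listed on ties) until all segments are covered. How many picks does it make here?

Greedy: pick S5 (covers 5 new) → pick S4 (covers 3 new) → pick S9 (covers 3 new) → pick S3 (covers 1 new) → pick S6 (covers 1 new). Total picks: 5.

5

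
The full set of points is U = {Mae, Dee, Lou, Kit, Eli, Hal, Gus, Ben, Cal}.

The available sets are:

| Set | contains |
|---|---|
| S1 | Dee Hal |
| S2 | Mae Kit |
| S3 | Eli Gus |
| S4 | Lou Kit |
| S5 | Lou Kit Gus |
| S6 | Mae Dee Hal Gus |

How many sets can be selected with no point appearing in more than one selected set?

3

S1, S2, S3 are pairwise disjoint (S1={Dee,Hal}; S2={Mae,Kit}; S3={Eli,Gus}).
Every remaining set overlaps one of these, and no 4 of the listed sets are pairwise disjoint, so 3 is the maximum.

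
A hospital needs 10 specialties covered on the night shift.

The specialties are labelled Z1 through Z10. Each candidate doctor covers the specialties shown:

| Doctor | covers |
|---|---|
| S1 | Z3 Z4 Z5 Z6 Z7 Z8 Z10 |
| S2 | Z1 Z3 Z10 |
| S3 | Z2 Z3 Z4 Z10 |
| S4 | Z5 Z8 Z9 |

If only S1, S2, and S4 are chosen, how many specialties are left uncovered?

Union of S1, S2, S4 = {Z1, Z3, Z4, Z5, Z6, Z7, Z8, Z9, Z10}.
Not covered: Z2 — 1 specialty.

1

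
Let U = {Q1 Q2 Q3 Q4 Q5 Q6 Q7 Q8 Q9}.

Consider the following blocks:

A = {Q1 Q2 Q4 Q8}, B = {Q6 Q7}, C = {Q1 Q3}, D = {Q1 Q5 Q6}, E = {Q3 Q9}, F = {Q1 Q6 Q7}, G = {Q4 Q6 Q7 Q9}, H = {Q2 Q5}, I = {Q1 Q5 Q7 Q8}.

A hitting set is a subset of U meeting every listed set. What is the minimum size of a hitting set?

4

Take T = {Q1, Q5, Q7, Q9}. Each listed block contains at least one of these, so T is a hitting set of size 4.
No choice of 3 elements meets every block, so 4 is the minimum.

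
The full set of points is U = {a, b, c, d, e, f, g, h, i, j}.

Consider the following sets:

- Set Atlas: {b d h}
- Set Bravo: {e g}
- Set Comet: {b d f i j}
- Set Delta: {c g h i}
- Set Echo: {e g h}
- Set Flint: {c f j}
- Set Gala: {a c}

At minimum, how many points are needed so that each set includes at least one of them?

Take T = {b, c, g}. Each listed set contains at least one of these, so T is a hitting set of size 3.
The sets Bravo, Comet, Gala are pairwise disjoint, so any hitting set needs a separate point for each — at least 3. Hence 3 is optimal.

3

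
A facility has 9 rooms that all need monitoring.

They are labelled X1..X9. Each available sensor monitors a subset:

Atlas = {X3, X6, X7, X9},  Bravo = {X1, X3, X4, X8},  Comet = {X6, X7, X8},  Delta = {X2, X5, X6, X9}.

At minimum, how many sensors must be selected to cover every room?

3

Take {Atlas, Bravo, Delta}. Their union is {X1, X2, X3, X4, X5, X6, X7, X8, X9}, which is all 9 rooms.
Each sensor has at most 4 rooms, and 2·4 = 8 < 9 — so at least 3 sensors are needed, and 3 is optimal.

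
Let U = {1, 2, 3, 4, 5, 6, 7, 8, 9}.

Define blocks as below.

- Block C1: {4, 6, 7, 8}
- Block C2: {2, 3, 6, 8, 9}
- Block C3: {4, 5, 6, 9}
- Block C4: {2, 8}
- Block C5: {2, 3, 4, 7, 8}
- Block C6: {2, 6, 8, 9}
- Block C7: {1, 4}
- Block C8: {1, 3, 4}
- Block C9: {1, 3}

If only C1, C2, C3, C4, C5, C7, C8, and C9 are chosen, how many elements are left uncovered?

Union of C1, C2, C3, C4, C5, C7, C8, C9 = {1, 2, 3, 4, 5, 6, 7, 8, 9} — that's every element, so 0 are uncovered.

0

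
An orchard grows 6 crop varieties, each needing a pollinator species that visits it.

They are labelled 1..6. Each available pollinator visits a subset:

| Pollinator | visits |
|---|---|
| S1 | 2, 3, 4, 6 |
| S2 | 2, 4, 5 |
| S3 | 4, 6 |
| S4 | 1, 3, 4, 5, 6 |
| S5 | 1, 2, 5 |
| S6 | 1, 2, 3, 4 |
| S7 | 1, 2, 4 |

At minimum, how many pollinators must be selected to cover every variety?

S4 and S6 together: S4 ∪ S6 = {1, 2, 3, 4, 5, 6} — every variety is covered.
No single pollinator has all 6 varieties (the largest, S4, has 5), so 2 is optimal.

2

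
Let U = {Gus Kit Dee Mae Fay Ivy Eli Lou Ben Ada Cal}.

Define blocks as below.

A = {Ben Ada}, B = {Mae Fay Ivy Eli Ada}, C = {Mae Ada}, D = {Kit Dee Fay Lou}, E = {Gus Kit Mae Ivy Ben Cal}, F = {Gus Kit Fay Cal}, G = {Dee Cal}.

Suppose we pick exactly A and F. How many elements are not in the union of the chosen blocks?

Union of A, F = {Gus, Kit, Fay, Ben, Ada, Cal}.
Not covered: Dee, Mae, Ivy, Eli, Lou — 5 elements.

5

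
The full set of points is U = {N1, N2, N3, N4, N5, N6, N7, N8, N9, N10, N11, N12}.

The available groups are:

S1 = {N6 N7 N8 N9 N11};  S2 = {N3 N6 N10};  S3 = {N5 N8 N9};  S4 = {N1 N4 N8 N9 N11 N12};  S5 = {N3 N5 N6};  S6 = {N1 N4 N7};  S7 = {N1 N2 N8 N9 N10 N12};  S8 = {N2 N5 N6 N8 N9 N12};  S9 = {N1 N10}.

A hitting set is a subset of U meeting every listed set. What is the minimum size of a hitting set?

H = {N1, N3, N8} meets every group (each contains at least one member of H), and |H| = 3.
The groups S2, S3, S6 are pairwise disjoint, so any hitting set needs a separate point for each — at least 3. Hence 3 is optimal.

3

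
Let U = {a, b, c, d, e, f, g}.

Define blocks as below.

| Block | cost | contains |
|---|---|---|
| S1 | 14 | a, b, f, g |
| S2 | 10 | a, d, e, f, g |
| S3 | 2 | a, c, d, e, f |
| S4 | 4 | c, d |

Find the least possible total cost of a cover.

16

S1, S3 together cover every item (S1 ∪ S3 = {a, b, c, d, e, f, g}); total cost 14 + 2 = 16.
No covering selection has total cost below 16.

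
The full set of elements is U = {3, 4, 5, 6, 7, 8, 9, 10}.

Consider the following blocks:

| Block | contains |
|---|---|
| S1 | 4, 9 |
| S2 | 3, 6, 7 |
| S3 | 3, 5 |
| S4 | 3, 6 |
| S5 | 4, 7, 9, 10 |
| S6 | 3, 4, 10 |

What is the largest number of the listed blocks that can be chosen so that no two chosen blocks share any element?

2

S4, S5 are pairwise disjoint (S4={3,6}; S5={4,7,9,10}).
Every remaining block overlaps one of these, and no 3 of the listed blocks are pairwise disjoint, so 2 is the maximum.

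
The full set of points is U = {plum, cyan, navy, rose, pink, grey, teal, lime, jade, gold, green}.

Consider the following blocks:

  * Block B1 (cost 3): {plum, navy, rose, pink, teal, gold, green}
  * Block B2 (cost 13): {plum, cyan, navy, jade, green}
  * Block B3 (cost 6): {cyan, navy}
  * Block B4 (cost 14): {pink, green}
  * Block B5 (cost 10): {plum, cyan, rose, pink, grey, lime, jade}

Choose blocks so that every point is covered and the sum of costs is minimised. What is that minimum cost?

B1, B5 together cover every point (B1 ∪ B5 = {plum, cyan, navy, rose, pink, grey, teal, lime, jade, gold, green}); total cost 3 + 10 = 13.
No covering selection has total cost below 13.

13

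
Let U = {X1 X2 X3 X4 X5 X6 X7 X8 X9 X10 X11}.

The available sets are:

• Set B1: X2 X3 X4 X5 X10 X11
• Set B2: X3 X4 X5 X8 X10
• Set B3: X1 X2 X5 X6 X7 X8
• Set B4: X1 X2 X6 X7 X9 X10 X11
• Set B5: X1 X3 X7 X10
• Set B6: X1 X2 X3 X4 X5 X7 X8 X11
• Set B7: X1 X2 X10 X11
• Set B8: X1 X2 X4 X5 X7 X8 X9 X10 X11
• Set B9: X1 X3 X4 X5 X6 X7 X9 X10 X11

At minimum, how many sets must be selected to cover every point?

2

Take {B8, B9}. Their union is {X1, X2, X3, X4, X5, X6, X7, X8, X9, X10, X11}, which is all 11 points.
No single set has all 11 points (the largest, B8, has 9), so 2 is optimal.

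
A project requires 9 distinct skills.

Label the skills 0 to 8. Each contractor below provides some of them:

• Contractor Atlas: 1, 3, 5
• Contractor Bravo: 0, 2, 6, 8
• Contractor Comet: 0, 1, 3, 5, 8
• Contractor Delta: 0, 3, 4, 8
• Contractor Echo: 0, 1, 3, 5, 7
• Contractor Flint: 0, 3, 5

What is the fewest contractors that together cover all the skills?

Bravo and Delta and Echo together: Bravo ∪ Delta ∪ Echo = {0, 1, 2, 3, 4, 5, 6, 7, 8} — every skill is covered.
Only Bravo contains 2, so Bravo is forced; the remaining 5 skills need at least 2 more contractors (each remaining contractor adds at most 4) — so at least 3 contractors are needed, and 3 is optimal.

3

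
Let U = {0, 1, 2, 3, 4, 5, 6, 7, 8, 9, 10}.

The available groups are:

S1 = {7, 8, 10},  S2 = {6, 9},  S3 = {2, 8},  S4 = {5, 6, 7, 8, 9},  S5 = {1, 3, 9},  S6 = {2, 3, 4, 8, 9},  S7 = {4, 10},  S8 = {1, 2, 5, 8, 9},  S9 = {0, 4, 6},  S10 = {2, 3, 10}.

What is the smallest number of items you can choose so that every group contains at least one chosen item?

Take H = {1, 6, 8, 10}. Each listed group contains at least one of these, so H is a hitting set of size 4.
No choice of 3 items meets every group, so 4 is the minimum.

4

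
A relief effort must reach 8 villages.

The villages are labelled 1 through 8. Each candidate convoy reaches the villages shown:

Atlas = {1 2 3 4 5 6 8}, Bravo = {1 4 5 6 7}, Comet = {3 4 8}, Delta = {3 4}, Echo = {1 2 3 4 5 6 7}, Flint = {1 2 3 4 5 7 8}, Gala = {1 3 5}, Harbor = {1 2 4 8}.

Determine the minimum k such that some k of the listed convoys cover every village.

2

Take {Comet, Echo}. Their union is {1, 2, 3, 4, 5, 6, 7, 8}, which is all 8 villages.
No single convoy has all 8 villages (the largest, Atlas, has 7), so 2 is optimal.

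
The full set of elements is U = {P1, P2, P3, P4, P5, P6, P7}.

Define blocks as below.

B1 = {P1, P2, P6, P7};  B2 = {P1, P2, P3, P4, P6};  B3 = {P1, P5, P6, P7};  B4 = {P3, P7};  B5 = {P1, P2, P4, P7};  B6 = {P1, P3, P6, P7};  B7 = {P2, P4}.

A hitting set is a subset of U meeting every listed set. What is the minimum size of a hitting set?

Take H = {P4, P7}. Each listed block contains at least one of these, so H is a hitting set of size 2.
The blocks B6, B7 are pairwise disjoint, so any hitting set needs a separate element for each — at least 2. Hence 2 is optimal.

2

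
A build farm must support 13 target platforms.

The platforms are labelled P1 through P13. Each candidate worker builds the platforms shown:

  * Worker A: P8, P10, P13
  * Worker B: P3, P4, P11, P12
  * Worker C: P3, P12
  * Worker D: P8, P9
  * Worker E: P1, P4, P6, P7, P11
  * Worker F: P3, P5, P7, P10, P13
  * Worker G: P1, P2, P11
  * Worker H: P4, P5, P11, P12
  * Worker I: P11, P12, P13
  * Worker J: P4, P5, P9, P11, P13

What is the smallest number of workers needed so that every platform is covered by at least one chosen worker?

Take {A, B, E, G, J}. Their union is {P1, P2, P3, P4, P5, P6, P7, P8, P9, P10, P11, P12, P13}, which is all 13 platforms.
No 4 of the 10 workers cover everything (all 210 combinations miss at least one platform), so 5 is optimal.

5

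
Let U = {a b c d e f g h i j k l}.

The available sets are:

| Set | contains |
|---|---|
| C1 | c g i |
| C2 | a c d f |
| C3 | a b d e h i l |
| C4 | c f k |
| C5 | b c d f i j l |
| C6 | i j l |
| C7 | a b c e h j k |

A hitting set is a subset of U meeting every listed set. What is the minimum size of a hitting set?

2

The 2 items {c, i} hit every set.
The sets C4, C6 are pairwise disjoint, so any hitting set needs a separate item for each — at least 2. Hence 2 is optimal.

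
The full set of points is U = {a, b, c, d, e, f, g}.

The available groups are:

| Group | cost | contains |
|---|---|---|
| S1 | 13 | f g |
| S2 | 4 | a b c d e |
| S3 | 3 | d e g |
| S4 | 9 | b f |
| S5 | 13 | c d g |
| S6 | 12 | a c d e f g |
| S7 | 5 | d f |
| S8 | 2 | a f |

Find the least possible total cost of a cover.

S2, S3, S8 together cover every point (S2 ∪ S3 ∪ S8 = {a, b, c, d, e, f, g}); total cost 4 + 3 + 2 = 9.
No covering selection has total cost below 9.

9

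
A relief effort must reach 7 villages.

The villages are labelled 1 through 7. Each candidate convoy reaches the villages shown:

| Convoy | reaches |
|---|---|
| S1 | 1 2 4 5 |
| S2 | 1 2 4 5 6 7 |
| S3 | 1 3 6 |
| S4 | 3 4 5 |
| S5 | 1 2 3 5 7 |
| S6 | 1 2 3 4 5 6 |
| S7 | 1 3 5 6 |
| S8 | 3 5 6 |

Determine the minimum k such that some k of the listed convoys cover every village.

2

S2 and S8 together: S2 ∪ S8 = {1, 2, 3, 4, 5, 6, 7} — every village is covered.
No single convoy has all 7 villages (the largest, S2, has 6), so 2 is optimal.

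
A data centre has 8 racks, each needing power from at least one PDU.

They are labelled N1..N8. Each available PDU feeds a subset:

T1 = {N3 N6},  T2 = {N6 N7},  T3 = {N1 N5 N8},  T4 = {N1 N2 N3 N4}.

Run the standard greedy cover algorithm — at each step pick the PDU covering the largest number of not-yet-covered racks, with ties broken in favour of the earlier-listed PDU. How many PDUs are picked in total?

3

Greedy: pick T4 (covers 4 new) → pick T2 (covers 2 new) → pick T3 (covers 2 new). Total picks: 3.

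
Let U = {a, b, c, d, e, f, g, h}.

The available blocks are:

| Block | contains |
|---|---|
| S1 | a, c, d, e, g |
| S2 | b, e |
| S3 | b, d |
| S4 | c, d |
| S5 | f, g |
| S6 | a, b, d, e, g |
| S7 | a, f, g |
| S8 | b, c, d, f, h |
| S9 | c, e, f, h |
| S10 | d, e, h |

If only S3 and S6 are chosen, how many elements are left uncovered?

Union of S3, S6 = {a, b, d, e, g}.
Not covered: c, f, h — 3 elements.

3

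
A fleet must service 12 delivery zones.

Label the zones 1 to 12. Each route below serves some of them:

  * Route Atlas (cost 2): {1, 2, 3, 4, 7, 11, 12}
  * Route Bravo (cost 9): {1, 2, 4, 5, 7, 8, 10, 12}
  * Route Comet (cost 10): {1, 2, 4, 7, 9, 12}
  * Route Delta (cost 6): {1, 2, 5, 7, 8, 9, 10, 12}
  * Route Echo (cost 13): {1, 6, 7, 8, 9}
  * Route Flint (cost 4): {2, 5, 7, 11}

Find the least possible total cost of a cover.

21

Atlas, Delta, Echo together cover every zone (Atlas ∪ Delta ∪ Echo = {1, 2, 3, 4, 5, 6, 7, 8, 9, 10, 11, 12}); total cost 2 + 6 + 13 = 21.
No covering selection has total cost below 21.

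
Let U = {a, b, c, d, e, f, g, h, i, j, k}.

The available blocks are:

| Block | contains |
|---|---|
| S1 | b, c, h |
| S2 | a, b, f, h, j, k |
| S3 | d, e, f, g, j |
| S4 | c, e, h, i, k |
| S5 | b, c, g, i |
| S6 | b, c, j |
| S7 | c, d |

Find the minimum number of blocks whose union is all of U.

S2 and S3 and S4 together: S2 ∪ S3 ∪ S4 = {a, b, c, d, e, f, g, h, i, j, k} — every point is covered.
Only S2 contains a, so S2 is forced; the remaining 5 points need at least 2 more blocks (each remaining block adds at most 3) — so at least 3 blocks are needed, and 3 is optimal.

3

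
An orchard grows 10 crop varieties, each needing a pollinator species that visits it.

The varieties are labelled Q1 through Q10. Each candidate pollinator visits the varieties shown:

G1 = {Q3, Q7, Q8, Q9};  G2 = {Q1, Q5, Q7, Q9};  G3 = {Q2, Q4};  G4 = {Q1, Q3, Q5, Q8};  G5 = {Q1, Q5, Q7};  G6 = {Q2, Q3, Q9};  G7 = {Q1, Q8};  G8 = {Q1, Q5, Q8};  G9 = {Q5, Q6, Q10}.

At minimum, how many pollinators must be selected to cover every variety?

Take {G1, G3, G4, G9}. Their union is {Q1, Q2, Q3, Q4, Q5, Q6, Q7, Q8, Q9, Q10}, which is all 10 varieties.
No 3 of the 9 pollinators cover everything (all 84 combinations miss at least one variety), so 4 is optimal.

4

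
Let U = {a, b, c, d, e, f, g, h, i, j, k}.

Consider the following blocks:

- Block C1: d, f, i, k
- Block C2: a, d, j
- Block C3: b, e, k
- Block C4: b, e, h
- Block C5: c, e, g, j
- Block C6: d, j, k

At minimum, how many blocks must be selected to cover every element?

4

Take {C1, C2, C4, C5}. Their union is {a, b, c, d, e, f, g, h, i, j, k}, which is all 11 elements.
Only C2 contains a, so C2 is forced; the remaining 8 elements need at least 3 more blocks (each remaining block adds at most 3) — so at least 4 blocks are needed, and 4 is optimal.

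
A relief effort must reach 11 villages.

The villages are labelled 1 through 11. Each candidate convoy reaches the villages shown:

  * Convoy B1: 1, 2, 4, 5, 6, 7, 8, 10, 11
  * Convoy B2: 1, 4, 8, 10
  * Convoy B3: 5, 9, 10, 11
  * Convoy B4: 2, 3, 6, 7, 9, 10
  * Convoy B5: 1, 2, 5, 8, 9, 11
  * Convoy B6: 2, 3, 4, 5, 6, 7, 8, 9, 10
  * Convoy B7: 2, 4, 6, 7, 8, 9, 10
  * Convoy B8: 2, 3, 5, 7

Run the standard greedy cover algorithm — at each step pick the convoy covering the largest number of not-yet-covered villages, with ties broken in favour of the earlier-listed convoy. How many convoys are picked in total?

2

Greedy: pick B1 (covers 9 new) → pick B4 (covers 2 new). Total picks: 2.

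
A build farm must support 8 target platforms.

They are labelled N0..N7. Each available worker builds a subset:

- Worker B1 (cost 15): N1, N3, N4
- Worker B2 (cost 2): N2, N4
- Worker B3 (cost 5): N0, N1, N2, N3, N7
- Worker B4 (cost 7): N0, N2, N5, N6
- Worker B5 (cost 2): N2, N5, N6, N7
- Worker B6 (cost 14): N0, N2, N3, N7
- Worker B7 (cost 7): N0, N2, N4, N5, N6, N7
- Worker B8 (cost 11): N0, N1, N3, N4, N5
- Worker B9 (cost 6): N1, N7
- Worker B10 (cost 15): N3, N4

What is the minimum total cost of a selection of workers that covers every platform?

9

B2, B3, B5 together cover every platform (B2 ∪ B3 ∪ B5 = {N0, N1, N2, N3, N4, N5, N6, N7}); total cost 2 + 5 + 2 = 9.
No covering selection has total cost below 9.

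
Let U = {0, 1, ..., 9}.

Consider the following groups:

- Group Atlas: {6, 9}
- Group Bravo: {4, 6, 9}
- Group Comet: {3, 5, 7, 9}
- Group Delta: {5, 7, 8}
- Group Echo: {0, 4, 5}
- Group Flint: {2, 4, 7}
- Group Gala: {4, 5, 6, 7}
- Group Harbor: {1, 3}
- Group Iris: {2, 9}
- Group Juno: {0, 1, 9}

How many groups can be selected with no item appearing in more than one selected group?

Gala, Harbor, Iris are pairwise disjoint (Gala={4,5,6,7}; Harbor={1,3}; Iris={2,9}).
Every remaining group overlaps one of these, and no 4 of the listed groups are pairwise disjoint, so 3 is the maximum.

3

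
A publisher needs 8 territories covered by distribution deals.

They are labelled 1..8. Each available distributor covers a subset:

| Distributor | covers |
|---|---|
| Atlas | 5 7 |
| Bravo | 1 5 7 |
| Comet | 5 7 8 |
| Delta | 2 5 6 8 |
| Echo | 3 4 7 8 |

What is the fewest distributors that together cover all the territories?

3

Take {Bravo, Delta, Echo}. Their union is {1, 2, 3, 4, 5, 6, 7, 8}, which is all 8 territories.
Only Bravo contains 1, so Bravo is forced; the remaining 5 territories need at least 2 more distributors (each remaining distributor adds at most 3) — so at least 3 distributors are needed, and 3 is optimal.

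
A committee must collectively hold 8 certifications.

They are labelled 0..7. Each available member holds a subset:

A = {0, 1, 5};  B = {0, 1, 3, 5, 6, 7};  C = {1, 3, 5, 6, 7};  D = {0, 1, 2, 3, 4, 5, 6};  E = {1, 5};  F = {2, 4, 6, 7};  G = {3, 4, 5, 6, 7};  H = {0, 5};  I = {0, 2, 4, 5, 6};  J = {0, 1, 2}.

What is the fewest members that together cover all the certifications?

2

Take {D, F}. Their union is {0, 1, 2, 3, 4, 5, 6, 7}, which is all 8 certifications.
No single member has all 8 certifications (the largest, D, has 7), so 2 is optimal.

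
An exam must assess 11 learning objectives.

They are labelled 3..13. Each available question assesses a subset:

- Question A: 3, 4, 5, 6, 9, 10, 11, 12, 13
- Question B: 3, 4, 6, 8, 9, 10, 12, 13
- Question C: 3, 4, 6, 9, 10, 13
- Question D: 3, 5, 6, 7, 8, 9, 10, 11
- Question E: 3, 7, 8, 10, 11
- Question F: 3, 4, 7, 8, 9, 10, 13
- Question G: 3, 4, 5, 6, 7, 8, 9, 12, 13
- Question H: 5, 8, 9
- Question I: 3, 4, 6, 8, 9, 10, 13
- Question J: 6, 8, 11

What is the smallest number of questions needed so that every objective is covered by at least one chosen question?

E and G together: E ∪ G = {3, 4, 5, 6, 7, 8, 9, 10, 11, 12, 13} — every objective is covered.
No single question has all 11 objectives (the largest, A, has 9), so 2 is optimal.

2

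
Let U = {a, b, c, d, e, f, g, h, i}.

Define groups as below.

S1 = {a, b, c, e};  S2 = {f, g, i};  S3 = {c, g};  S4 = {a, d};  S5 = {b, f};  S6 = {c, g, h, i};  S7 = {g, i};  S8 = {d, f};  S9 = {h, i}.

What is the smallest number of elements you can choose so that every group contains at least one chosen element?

4

Take T = {c, d, f, i}. Each listed group contains at least one of these, so T is a hitting set of size 4.
The groups S3, S4, S5, S9 are pairwise disjoint, so any hitting set needs a separate element for each — at least 4. Hence 4 is optimal.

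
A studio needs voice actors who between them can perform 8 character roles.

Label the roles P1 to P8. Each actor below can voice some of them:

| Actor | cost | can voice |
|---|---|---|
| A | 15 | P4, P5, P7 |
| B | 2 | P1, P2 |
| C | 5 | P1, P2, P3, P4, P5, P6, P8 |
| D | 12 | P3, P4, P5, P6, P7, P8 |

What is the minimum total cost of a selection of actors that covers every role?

B, D together cover every role (B ∪ D = {P1, P2, P3, P4, P5, P6, P7, P8}); total cost 2 + 12 = 14.
The greedy pick C, D costs 17; no covering selection beats 14.

14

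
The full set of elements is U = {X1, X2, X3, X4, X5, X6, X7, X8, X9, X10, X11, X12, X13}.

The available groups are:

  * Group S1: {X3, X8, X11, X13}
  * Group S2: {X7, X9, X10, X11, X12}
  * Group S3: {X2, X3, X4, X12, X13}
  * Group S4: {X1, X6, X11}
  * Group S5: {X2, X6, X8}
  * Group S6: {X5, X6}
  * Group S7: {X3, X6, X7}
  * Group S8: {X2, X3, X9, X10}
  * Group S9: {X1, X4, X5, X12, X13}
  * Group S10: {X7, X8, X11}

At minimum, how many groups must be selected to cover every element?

4

S1 and S7 and S8 and S9 together: S1 ∪ S7 ∪ S8 ∪ S9 = {X1, X2, X3, X4, X5, X6, X7, X8, X9, X10, X11, X12, X13} — every element is covered.
No 3 of the 10 groups cover everything (all 120 combinations miss at least one element), so 4 is optimal.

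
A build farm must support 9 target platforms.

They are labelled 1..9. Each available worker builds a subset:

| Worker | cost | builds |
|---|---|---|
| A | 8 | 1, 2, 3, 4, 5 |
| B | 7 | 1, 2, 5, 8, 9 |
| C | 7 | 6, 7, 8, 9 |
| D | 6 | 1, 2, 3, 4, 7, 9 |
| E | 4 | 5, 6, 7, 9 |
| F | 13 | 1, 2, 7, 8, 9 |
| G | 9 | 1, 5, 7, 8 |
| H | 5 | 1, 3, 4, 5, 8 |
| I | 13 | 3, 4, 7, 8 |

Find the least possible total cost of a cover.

D, E, H together cover every platform (D ∪ E ∪ H = {1, 2, 3, 4, 5, 6, 7, 8, 9}); total cost 6 + 4 + 5 = 15.
No covering selection has total cost below 15.

15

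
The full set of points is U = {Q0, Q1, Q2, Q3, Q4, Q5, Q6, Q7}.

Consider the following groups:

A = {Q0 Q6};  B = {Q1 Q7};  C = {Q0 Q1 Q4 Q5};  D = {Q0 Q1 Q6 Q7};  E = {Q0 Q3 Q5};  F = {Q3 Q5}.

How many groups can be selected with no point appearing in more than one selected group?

3

A, B, F are pairwise disjoint (A={Q0,Q6}; B={Q1,Q7}; F={Q3,Q5}).
Every remaining group overlaps one of these, and no 4 of the listed groups are pairwise disjoint, so 3 is the maximum.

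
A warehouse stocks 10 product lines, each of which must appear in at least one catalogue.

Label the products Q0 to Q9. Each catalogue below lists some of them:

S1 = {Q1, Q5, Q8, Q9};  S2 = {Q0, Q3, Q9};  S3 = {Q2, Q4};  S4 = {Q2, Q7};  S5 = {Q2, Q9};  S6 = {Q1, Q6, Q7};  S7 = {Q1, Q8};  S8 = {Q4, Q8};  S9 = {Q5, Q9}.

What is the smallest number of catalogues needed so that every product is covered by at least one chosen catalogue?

4

Take {S1, S2, S3, S6}. Their union is {Q0, Q1, Q2, Q3, Q4, Q5, Q6, Q7, Q8, Q9}, which is all 10 products.
Only S2 contains Q0, so S2 is forced; the remaining 7 products need at least 3 more catalogues (each remaining catalogue adds at most 3) — so at least 4 catalogues are needed, and 4 is optimal.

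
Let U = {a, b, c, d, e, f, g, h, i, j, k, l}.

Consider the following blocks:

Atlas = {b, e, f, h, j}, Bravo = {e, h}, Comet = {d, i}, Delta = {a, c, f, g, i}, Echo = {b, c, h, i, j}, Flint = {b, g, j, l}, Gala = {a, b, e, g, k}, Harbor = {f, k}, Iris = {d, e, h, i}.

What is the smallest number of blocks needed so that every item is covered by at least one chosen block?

4

Delta, Flint, Gala, and Iris cover everything between them: the union {a, b, c, d, e, f, g, h, i, j, k, l} is all of U.
No 3 of the 9 blocks cover everything (all 84 combinations miss at least one item), so 4 is optimal.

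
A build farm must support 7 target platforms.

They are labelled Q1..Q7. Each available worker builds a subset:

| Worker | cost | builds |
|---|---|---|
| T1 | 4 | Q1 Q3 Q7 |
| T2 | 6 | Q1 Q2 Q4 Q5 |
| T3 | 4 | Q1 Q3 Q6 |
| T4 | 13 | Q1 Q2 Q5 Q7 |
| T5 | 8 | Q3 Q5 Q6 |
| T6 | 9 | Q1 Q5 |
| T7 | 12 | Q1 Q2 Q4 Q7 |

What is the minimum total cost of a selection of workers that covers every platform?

14

T1, T2, T3 together cover every platform (T1 ∪ T2 ∪ T3 = {Q1, Q2, Q3, Q4, Q5, Q6, Q7}); total cost 4 + 6 + 4 = 14.
No covering selection has total cost below 14.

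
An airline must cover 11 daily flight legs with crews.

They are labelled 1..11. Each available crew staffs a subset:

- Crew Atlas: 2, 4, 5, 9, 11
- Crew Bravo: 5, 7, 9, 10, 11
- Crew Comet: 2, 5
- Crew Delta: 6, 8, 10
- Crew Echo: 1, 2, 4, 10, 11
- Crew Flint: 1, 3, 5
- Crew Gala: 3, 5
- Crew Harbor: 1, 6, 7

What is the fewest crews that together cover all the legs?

4

Take {Bravo, Delta, Echo, Flint}. Their union is {1, 2, 3, 4, 5, 6, 7, 8, 9, 10, 11}, which is all 11 legs.
No 3 of the 8 crews cover everything (all 56 combinations miss at least one leg), so 4 is optimal.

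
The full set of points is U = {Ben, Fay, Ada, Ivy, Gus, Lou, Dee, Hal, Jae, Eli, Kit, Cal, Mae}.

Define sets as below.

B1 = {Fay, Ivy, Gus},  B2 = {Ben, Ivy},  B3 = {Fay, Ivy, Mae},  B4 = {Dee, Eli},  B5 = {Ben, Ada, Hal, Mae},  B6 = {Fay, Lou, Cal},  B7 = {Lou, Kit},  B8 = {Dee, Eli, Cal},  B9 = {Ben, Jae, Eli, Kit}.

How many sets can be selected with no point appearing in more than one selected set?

4

B1, B5, B7, B8 are pairwise disjoint (B1={Fay,Ivy,Gus}; B5={Ben,Ada,Hal,Mae}; B7={Lou,Kit}; B8={Dee,Eli,Cal}).
Every remaining set overlaps one of these, and no 5 of the listed sets are pairwise disjoint, so 4 is the maximum.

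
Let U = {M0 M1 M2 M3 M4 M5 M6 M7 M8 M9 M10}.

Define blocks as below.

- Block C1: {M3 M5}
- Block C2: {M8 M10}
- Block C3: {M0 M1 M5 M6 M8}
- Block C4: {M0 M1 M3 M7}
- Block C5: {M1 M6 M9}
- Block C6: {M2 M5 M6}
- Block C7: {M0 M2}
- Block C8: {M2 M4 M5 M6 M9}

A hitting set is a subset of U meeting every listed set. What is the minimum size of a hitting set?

The 4 elements {M0, M5, M8, M9} hit every block.
The blocks C1, C2, C5, C7 are pairwise disjoint, so any hitting set needs a separate element for each — at least 4. Hence 4 is optimal.

4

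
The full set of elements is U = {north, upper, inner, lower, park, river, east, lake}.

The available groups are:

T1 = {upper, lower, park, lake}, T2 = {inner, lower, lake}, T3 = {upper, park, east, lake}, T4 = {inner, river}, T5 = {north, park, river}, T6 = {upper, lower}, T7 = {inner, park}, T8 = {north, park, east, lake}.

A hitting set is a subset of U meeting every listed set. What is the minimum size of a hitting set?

3

The 3 elements {north, upper, inner} hit every group.
The groups T4, T6, T8 are pairwise disjoint, so any hitting set needs a separate element for each — at least 3. Hence 3 is optimal.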